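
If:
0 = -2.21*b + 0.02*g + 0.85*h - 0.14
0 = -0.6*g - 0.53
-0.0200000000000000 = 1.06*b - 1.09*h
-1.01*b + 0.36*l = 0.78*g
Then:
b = -0.10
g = -0.88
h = -0.08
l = -2.20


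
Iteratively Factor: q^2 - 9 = (q + 3)*(q - 3)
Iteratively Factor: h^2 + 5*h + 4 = (h + 1)*(h + 4)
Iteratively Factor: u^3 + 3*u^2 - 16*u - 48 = (u + 3)*(u^2 - 16) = (u - 4)*(u + 3)*(u + 4)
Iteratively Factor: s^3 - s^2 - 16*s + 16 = (s - 1)*(s^2 - 16) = (s - 1)*(s + 4)*(s - 4)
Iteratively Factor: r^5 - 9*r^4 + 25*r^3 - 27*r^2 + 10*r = (r - 5)*(r^4 - 4*r^3 + 5*r^2 - 2*r) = (r - 5)*(r - 1)*(r^3 - 3*r^2 + 2*r) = r*(r - 5)*(r - 1)*(r^2 - 3*r + 2) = r*(r - 5)*(r - 2)*(r - 1)*(r - 1)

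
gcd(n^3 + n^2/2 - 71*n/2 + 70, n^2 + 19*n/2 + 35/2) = n + 7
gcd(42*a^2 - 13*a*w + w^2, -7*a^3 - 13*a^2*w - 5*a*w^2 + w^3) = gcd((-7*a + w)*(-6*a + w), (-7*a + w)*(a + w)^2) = -7*a + w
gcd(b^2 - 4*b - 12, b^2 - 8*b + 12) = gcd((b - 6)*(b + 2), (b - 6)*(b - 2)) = b - 6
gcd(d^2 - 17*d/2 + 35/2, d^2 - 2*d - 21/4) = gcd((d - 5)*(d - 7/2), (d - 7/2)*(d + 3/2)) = d - 7/2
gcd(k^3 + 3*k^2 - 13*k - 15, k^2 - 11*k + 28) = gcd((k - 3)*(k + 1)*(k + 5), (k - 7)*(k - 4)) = 1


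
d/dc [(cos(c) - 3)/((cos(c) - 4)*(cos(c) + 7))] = (cos(c)^2 - 6*cos(c) + 19)*sin(c)/((cos(c) - 4)^2*(cos(c) + 7)^2)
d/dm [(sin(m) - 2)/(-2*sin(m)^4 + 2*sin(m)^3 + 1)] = (6*sin(m)^4 - 20*sin(m)^3 + 12*sin(m)^2 + 1)*cos(m)/(-2*sin(m)^4 + 2*sin(m)^3 + 1)^2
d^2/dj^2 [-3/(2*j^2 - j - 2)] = 6*(-4*j^2 + 2*j + (4*j - 1)^2 + 4)/(-2*j^2 + j + 2)^3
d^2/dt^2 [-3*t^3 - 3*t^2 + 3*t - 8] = -18*t - 6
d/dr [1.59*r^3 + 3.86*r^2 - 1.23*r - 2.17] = 4.77*r^2 + 7.72*r - 1.23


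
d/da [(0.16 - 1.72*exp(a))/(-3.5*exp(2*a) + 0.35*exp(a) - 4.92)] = (-6.02*exp(2*a) + 1.12*exp(a) + 8.4064)*exp(a)/(12.25*exp(4*a) - 2.45*exp(3*a) + 34.5625*exp(2*a) - 3.444*exp(a) + 24.2064)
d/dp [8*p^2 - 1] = 16*p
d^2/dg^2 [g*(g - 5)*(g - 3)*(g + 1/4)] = 12*g^2 - 93*g/2 + 26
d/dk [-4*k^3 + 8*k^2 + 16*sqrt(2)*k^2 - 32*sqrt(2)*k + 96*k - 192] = -12*k^2 + 16*k + 32*sqrt(2)*k - 32*sqrt(2) + 96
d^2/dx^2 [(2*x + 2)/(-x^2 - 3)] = 4*(-4*x^2*(x + 1) + (3*x + 1)*(x^2 + 3))/(x^2 + 3)^3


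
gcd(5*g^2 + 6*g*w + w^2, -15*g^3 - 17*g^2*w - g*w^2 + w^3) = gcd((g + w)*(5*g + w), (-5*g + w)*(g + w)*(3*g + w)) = g + w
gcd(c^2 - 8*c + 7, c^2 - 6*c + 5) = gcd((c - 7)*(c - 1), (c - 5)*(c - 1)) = c - 1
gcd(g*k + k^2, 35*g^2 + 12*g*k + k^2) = 1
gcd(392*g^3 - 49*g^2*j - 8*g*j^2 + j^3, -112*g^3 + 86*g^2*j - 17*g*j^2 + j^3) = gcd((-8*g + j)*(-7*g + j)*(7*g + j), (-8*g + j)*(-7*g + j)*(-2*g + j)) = 56*g^2 - 15*g*j + j^2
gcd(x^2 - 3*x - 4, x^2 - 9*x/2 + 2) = x - 4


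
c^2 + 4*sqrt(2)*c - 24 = (c - 2*sqrt(2))*(c + 6*sqrt(2))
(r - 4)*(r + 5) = r^2 + r - 20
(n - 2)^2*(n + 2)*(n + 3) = n^4 + n^3 - 10*n^2 - 4*n + 24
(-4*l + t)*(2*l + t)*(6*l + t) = -48*l^3 - 20*l^2*t + 4*l*t^2 + t^3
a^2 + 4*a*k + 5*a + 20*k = (a + 5)*(a + 4*k)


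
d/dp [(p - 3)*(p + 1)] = 2*p - 2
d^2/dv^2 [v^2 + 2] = 2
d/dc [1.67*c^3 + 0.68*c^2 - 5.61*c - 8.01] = 5.01*c^2 + 1.36*c - 5.61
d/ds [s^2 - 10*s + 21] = 2*s - 10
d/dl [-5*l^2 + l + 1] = 1 - 10*l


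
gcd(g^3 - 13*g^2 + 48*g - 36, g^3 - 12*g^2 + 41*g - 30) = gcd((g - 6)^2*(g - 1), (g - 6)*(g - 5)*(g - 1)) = g^2 - 7*g + 6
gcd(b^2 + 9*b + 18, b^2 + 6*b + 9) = b + 3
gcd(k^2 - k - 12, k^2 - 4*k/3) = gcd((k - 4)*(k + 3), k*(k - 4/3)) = 1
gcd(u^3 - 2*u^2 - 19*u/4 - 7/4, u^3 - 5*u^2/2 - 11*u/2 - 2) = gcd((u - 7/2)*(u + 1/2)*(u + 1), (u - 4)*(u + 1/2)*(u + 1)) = u^2 + 3*u/2 + 1/2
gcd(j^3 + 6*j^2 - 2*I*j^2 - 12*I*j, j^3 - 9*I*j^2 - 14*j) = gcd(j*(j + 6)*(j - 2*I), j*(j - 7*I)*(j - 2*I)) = j^2 - 2*I*j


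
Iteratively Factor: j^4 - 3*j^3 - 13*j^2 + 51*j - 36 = (j + 4)*(j^3 - 7*j^2 + 15*j - 9) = (j - 1)*(j + 4)*(j^2 - 6*j + 9) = (j - 3)*(j - 1)*(j + 4)*(j - 3)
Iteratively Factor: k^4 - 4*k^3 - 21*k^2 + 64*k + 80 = (k + 4)*(k^3 - 8*k^2 + 11*k + 20) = (k - 4)*(k + 4)*(k^2 - 4*k - 5) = (k - 5)*(k - 4)*(k + 4)*(k + 1)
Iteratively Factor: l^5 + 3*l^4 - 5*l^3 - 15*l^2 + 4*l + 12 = (l - 2)*(l^4 + 5*l^3 + 5*l^2 - 5*l - 6) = (l - 2)*(l - 1)*(l^3 + 6*l^2 + 11*l + 6) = (l - 2)*(l - 1)*(l + 2)*(l^2 + 4*l + 3) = (l - 2)*(l - 1)*(l + 1)*(l + 2)*(l + 3)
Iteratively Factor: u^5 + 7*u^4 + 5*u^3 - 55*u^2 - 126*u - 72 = (u + 4)*(u^4 + 3*u^3 - 7*u^2 - 27*u - 18) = (u + 1)*(u + 4)*(u^3 + 2*u^2 - 9*u - 18) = (u + 1)*(u + 2)*(u + 4)*(u^2 - 9) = (u + 1)*(u + 2)*(u + 3)*(u + 4)*(u - 3)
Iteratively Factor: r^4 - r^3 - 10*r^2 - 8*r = (r + 1)*(r^3 - 2*r^2 - 8*r) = (r - 4)*(r + 1)*(r^2 + 2*r) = r*(r - 4)*(r + 1)*(r + 2)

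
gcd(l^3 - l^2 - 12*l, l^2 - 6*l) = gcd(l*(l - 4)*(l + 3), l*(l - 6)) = l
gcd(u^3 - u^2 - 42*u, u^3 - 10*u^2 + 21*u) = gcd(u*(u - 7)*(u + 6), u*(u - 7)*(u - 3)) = u^2 - 7*u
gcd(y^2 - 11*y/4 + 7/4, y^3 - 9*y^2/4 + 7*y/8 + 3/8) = y - 1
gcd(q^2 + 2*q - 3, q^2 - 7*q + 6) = q - 1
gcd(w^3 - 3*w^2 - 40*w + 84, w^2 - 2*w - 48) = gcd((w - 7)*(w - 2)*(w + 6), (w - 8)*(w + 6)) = w + 6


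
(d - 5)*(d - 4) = d^2 - 9*d + 20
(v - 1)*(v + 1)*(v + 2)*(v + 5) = v^4 + 7*v^3 + 9*v^2 - 7*v - 10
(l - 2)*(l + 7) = l^2 + 5*l - 14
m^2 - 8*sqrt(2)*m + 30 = (m - 5*sqrt(2))*(m - 3*sqrt(2))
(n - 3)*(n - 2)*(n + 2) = n^3 - 3*n^2 - 4*n + 12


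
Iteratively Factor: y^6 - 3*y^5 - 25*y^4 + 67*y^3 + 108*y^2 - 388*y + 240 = (y - 2)*(y^5 - y^4 - 27*y^3 + 13*y^2 + 134*y - 120) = (y - 2)*(y - 1)*(y^4 - 27*y^2 - 14*y + 120) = (y - 2)*(y - 1)*(y + 4)*(y^3 - 4*y^2 - 11*y + 30) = (y - 2)^2*(y - 1)*(y + 4)*(y^2 - 2*y - 15) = (y - 5)*(y - 2)^2*(y - 1)*(y + 4)*(y + 3)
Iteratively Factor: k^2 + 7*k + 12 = (k + 4)*(k + 3)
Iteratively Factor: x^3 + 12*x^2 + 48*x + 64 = (x + 4)*(x^2 + 8*x + 16) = (x + 4)^2*(x + 4)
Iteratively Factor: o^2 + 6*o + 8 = (o + 2)*(o + 4)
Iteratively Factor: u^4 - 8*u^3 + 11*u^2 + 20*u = (u)*(u^3 - 8*u^2 + 11*u + 20) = u*(u + 1)*(u^2 - 9*u + 20) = u*(u - 4)*(u + 1)*(u - 5)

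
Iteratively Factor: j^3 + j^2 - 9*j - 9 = (j + 3)*(j^2 - 2*j - 3) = (j + 1)*(j + 3)*(j - 3)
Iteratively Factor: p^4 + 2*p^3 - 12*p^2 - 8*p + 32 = (p - 2)*(p^3 + 4*p^2 - 4*p - 16) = (p - 2)*(p + 4)*(p^2 - 4) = (p - 2)^2*(p + 4)*(p + 2)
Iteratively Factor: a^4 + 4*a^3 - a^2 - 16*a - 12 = (a - 2)*(a^3 + 6*a^2 + 11*a + 6) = (a - 2)*(a + 3)*(a^2 + 3*a + 2) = (a - 2)*(a + 1)*(a + 3)*(a + 2)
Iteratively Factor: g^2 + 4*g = (g)*(g + 4)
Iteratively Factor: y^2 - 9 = (y + 3)*(y - 3)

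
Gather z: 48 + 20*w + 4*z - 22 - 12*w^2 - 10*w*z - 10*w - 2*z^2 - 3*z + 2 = -12*w^2 + 10*w - 2*z^2 + z*(1 - 10*w) + 28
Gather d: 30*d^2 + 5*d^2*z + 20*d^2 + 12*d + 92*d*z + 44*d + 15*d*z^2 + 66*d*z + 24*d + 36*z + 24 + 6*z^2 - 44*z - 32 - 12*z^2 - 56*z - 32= d^2*(5*z + 50) + d*(15*z^2 + 158*z + 80) - 6*z^2 - 64*z - 40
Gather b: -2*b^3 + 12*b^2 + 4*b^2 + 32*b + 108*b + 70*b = -2*b^3 + 16*b^2 + 210*b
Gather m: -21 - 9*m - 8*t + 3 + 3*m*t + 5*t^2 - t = m*(3*t - 9) + 5*t^2 - 9*t - 18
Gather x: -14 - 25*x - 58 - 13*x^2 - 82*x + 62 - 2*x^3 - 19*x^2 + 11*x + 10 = -2*x^3 - 32*x^2 - 96*x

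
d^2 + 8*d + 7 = (d + 1)*(d + 7)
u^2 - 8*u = u*(u - 8)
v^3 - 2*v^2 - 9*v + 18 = (v - 3)*(v - 2)*(v + 3)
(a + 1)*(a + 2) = a^2 + 3*a + 2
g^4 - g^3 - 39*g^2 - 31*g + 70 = (g - 7)*(g - 1)*(g + 2)*(g + 5)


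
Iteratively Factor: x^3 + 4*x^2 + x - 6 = (x + 3)*(x^2 + x - 2) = (x + 2)*(x + 3)*(x - 1)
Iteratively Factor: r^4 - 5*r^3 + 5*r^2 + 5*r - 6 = (r - 3)*(r^3 - 2*r^2 - r + 2) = (r - 3)*(r - 1)*(r^2 - r - 2) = (r - 3)*(r - 2)*(r - 1)*(r + 1)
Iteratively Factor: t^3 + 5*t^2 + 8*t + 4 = (t + 2)*(t^2 + 3*t + 2) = (t + 2)^2*(t + 1)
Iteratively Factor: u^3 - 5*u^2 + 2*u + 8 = (u - 4)*(u^2 - u - 2) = (u - 4)*(u + 1)*(u - 2)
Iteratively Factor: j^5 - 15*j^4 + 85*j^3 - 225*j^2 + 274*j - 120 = (j - 4)*(j^4 - 11*j^3 + 41*j^2 - 61*j + 30) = (j - 4)*(j - 3)*(j^3 - 8*j^2 + 17*j - 10) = (j - 4)*(j - 3)*(j - 1)*(j^2 - 7*j + 10) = (j - 4)*(j - 3)*(j - 2)*(j - 1)*(j - 5)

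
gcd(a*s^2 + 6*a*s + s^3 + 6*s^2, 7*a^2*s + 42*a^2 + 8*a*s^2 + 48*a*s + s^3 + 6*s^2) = a*s + 6*a + s^2 + 6*s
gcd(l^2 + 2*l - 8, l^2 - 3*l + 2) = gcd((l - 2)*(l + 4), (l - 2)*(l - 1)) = l - 2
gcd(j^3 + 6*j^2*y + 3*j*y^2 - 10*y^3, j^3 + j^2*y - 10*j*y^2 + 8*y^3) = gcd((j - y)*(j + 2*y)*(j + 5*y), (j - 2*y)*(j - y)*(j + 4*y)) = -j + y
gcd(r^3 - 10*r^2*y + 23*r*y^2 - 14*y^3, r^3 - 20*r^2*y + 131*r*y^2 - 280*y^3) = -r + 7*y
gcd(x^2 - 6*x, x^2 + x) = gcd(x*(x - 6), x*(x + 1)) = x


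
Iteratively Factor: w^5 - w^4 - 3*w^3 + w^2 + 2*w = (w - 1)*(w^4 - 3*w^2 - 2*w) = (w - 2)*(w - 1)*(w^3 + 2*w^2 + w) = (w - 2)*(w - 1)*(w + 1)*(w^2 + w) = (w - 2)*(w - 1)*(w + 1)^2*(w)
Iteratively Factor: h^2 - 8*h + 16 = (h - 4)*(h - 4)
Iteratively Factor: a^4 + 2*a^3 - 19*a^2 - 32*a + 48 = (a - 1)*(a^3 + 3*a^2 - 16*a - 48) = (a - 1)*(a + 4)*(a^2 - a - 12) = (a - 4)*(a - 1)*(a + 4)*(a + 3)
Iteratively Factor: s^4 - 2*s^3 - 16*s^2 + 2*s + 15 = (s - 1)*(s^3 - s^2 - 17*s - 15) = (s - 5)*(s - 1)*(s^2 + 4*s + 3) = (s - 5)*(s - 1)*(s + 3)*(s + 1)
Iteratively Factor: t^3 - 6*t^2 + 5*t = (t - 1)*(t^2 - 5*t) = t*(t - 1)*(t - 5)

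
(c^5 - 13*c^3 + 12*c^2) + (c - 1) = c^5 - 13*c^3 + 12*c^2 + c - 1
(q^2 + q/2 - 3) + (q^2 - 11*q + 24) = 2*q^2 - 21*q/2 + 21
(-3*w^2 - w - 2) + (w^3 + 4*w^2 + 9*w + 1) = w^3 + w^2 + 8*w - 1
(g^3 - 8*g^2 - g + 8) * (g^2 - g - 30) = g^5 - 9*g^4 - 23*g^3 + 249*g^2 + 22*g - 240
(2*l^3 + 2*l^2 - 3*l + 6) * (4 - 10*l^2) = -20*l^5 - 20*l^4 + 38*l^3 - 52*l^2 - 12*l + 24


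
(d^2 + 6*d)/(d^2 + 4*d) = (d + 6)/(d + 4)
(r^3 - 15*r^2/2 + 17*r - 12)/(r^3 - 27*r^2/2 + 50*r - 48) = (r - 2)/(r - 8)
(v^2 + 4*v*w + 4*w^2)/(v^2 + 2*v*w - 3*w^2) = (v^2 + 4*v*w + 4*w^2)/(v^2 + 2*v*w - 3*w^2)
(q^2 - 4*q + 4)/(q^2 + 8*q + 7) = (q^2 - 4*q + 4)/(q^2 + 8*q + 7)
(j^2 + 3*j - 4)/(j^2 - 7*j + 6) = (j + 4)/(j - 6)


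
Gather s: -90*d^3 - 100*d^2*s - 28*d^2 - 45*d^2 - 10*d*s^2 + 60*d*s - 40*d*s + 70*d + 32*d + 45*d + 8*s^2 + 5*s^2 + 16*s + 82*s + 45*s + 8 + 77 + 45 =-90*d^3 - 73*d^2 + 147*d + s^2*(13 - 10*d) + s*(-100*d^2 + 20*d + 143) + 130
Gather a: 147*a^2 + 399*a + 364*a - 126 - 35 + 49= 147*a^2 + 763*a - 112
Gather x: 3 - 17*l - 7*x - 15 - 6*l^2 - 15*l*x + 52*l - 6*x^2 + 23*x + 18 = -6*l^2 + 35*l - 6*x^2 + x*(16 - 15*l) + 6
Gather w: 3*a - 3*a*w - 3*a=-3*a*w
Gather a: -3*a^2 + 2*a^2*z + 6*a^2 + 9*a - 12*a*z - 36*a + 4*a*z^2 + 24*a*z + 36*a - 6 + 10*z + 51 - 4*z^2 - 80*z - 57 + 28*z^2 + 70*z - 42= a^2*(2*z + 3) + a*(4*z^2 + 12*z + 9) + 24*z^2 - 54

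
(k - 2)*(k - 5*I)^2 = k^3 - 2*k^2 - 10*I*k^2 - 25*k + 20*I*k + 50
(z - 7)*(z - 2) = z^2 - 9*z + 14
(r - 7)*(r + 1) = r^2 - 6*r - 7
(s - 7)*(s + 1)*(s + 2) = s^3 - 4*s^2 - 19*s - 14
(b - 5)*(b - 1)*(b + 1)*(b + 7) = b^4 + 2*b^3 - 36*b^2 - 2*b + 35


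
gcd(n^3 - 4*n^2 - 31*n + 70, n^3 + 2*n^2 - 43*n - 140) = n^2 - 2*n - 35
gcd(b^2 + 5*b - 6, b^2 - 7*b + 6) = b - 1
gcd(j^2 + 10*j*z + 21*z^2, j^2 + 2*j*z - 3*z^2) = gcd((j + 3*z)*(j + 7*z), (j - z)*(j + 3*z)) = j + 3*z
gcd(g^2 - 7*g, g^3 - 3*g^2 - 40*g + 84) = g - 7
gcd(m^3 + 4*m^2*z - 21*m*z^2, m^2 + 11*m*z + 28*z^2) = m + 7*z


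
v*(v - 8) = v^2 - 8*v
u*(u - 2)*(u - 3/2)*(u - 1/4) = u^4 - 15*u^3/4 + 31*u^2/8 - 3*u/4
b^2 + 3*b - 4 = (b - 1)*(b + 4)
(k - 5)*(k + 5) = k^2 - 25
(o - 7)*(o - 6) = o^2 - 13*o + 42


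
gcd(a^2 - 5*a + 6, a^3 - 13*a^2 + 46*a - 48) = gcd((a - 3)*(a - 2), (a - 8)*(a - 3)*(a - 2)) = a^2 - 5*a + 6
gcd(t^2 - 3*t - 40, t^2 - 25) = t + 5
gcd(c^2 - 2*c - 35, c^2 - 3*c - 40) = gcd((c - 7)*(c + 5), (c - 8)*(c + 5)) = c + 5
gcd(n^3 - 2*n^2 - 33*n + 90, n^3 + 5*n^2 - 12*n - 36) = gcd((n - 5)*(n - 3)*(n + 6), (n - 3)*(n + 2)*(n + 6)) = n^2 + 3*n - 18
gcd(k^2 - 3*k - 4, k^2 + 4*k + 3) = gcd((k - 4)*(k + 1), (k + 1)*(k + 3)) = k + 1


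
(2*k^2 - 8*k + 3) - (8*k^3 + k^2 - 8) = -8*k^3 + k^2 - 8*k + 11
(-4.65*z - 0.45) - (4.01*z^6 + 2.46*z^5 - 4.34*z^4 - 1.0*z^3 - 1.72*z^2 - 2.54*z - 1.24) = -4.01*z^6 - 2.46*z^5 + 4.34*z^4 + 1.0*z^3 + 1.72*z^2 - 2.11*z + 0.79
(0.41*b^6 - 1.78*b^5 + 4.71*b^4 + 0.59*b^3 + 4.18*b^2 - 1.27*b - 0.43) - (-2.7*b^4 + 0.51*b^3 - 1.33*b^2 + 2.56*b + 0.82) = 0.41*b^6 - 1.78*b^5 + 7.41*b^4 + 0.08*b^3 + 5.51*b^2 - 3.83*b - 1.25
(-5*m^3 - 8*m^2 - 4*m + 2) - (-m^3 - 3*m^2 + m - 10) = -4*m^3 - 5*m^2 - 5*m + 12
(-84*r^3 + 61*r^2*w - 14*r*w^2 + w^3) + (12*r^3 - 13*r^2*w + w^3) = -72*r^3 + 48*r^2*w - 14*r*w^2 + 2*w^3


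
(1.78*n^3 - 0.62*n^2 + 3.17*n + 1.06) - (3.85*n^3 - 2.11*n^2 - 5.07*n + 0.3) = -2.07*n^3 + 1.49*n^2 + 8.24*n + 0.76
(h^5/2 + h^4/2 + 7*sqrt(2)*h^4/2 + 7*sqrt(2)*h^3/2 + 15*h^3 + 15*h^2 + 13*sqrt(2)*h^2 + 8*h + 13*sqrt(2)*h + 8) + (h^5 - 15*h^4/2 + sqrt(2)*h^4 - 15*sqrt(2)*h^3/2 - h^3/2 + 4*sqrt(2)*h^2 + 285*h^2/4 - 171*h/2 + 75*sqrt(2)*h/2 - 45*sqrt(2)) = 3*h^5/2 - 7*h^4 + 9*sqrt(2)*h^4/2 - 4*sqrt(2)*h^3 + 29*h^3/2 + 17*sqrt(2)*h^2 + 345*h^2/4 - 155*h/2 + 101*sqrt(2)*h/2 - 45*sqrt(2) + 8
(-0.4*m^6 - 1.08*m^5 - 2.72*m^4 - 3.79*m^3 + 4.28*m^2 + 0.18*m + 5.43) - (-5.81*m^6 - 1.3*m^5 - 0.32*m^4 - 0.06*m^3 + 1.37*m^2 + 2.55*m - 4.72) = 5.41*m^6 + 0.22*m^5 - 2.4*m^4 - 3.73*m^3 + 2.91*m^2 - 2.37*m + 10.15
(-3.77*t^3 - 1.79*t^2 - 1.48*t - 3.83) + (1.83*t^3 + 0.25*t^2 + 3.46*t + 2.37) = -1.94*t^3 - 1.54*t^2 + 1.98*t - 1.46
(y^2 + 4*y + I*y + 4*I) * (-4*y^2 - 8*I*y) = -4*y^4 - 16*y^3 - 12*I*y^3 + 8*y^2 - 48*I*y^2 + 32*y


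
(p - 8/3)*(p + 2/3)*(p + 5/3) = p^3 - p^2/3 - 46*p/9 - 80/27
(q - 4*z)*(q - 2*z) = q^2 - 6*q*z + 8*z^2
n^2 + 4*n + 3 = (n + 1)*(n + 3)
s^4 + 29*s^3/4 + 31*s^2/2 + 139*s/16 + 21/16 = (s + 1/4)*(s + 1/2)*(s + 3)*(s + 7/2)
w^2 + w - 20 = (w - 4)*(w + 5)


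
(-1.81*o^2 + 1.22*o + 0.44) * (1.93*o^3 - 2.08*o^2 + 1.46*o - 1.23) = -3.4933*o^5 + 6.1194*o^4 - 4.331*o^3 + 3.0923*o^2 - 0.8582*o - 0.5412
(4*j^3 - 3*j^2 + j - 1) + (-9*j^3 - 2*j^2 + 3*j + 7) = -5*j^3 - 5*j^2 + 4*j + 6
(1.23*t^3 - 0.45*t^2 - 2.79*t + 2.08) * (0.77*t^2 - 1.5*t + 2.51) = 0.9471*t^5 - 2.1915*t^4 + 1.614*t^3 + 4.6571*t^2 - 10.1229*t + 5.2208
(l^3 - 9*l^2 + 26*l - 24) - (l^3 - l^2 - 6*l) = -8*l^2 + 32*l - 24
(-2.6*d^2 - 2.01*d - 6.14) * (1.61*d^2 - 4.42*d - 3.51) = -4.186*d^4 + 8.2559*d^3 + 8.1248*d^2 + 34.1939*d + 21.5514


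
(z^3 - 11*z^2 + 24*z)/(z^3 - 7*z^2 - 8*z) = (z - 3)/(z + 1)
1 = 1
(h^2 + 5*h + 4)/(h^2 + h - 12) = (h + 1)/(h - 3)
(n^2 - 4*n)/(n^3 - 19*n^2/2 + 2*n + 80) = 2*n/(2*n^2 - 11*n - 40)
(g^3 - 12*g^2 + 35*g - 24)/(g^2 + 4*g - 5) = (g^2 - 11*g + 24)/(g + 5)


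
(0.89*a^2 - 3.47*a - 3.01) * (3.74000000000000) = 3.3286*a^2 - 12.9778*a - 11.2574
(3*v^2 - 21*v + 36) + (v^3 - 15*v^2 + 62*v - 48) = v^3 - 12*v^2 + 41*v - 12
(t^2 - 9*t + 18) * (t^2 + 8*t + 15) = t^4 - t^3 - 39*t^2 + 9*t + 270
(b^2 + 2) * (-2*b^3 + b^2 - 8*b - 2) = -2*b^5 + b^4 - 12*b^3 - 16*b - 4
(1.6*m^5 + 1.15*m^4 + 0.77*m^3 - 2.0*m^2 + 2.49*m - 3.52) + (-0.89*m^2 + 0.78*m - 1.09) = 1.6*m^5 + 1.15*m^4 + 0.77*m^3 - 2.89*m^2 + 3.27*m - 4.61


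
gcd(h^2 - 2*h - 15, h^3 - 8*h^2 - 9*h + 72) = h + 3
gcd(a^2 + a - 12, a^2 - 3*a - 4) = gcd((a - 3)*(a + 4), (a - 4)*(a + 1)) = 1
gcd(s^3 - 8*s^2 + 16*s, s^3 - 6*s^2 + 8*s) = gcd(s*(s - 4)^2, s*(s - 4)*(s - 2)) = s^2 - 4*s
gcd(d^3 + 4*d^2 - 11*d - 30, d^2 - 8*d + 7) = 1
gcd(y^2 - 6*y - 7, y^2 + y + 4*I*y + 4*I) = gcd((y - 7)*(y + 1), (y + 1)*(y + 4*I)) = y + 1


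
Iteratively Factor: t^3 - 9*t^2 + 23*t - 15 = (t - 5)*(t^2 - 4*t + 3) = (t - 5)*(t - 3)*(t - 1)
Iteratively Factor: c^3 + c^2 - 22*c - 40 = (c - 5)*(c^2 + 6*c + 8) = (c - 5)*(c + 2)*(c + 4)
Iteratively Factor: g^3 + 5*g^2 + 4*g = (g + 4)*(g^2 + g) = g*(g + 4)*(g + 1)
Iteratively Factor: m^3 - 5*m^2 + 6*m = (m - 3)*(m^2 - 2*m) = (m - 3)*(m - 2)*(m)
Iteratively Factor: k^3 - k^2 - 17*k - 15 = (k + 3)*(k^2 - 4*k - 5) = (k - 5)*(k + 3)*(k + 1)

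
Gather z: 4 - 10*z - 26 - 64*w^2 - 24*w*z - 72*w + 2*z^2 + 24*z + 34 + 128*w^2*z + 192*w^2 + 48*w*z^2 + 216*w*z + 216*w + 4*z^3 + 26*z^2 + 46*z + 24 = 128*w^2 + 144*w + 4*z^3 + z^2*(48*w + 28) + z*(128*w^2 + 192*w + 60) + 36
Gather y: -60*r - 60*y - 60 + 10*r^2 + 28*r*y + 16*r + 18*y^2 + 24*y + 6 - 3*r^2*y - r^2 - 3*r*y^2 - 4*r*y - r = 9*r^2 - 45*r + y^2*(18 - 3*r) + y*(-3*r^2 + 24*r - 36) - 54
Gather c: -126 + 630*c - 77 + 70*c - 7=700*c - 210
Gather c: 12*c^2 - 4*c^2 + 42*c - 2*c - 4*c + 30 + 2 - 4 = 8*c^2 + 36*c + 28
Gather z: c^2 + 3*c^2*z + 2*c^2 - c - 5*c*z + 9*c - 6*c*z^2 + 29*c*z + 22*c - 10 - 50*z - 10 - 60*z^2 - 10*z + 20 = 3*c^2 + 30*c + z^2*(-6*c - 60) + z*(3*c^2 + 24*c - 60)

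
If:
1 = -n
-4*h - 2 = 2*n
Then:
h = 0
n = -1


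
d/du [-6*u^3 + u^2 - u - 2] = -18*u^2 + 2*u - 1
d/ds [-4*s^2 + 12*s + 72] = 12 - 8*s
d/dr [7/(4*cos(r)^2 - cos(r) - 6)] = 7*(8*cos(r) - 1)*sin(r)/(-4*cos(r)^2 + cos(r) + 6)^2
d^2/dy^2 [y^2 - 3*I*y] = 2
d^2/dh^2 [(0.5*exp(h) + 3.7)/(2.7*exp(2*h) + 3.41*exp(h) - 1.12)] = (3.645*exp(4*h) + 103.2885*exp(3*h) + 111.2697*exp(2*h) + 89.68877*exp(h) + 14.75824)*exp(h)/(19.683*exp(6*h) + 74.5767*exp(5*h) + 69.69321*exp(4*h) - 22.219219*exp(3*h) - 28.909776*exp(2*h) + 12.832512*exp(h) - 1.404928)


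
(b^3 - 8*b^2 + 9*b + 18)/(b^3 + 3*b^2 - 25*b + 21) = (b^2 - 5*b - 6)/(b^2 + 6*b - 7)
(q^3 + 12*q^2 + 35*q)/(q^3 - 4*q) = (q^2 + 12*q + 35)/(q^2 - 4)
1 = 1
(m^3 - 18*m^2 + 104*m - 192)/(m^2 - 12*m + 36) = (m^2 - 12*m + 32)/(m - 6)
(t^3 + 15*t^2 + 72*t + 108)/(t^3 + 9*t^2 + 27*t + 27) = (t^2 + 12*t + 36)/(t^2 + 6*t + 9)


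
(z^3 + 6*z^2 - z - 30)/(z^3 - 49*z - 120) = (z - 2)/(z - 8)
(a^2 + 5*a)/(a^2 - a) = (a + 5)/(a - 1)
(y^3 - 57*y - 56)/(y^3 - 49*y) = (y^2 - 7*y - 8)/(y*(y - 7))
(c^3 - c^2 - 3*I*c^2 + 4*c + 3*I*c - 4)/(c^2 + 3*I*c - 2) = (c^2 - c*(1 + 4*I) + 4*I)/(c + 2*I)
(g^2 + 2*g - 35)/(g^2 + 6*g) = (g^2 + 2*g - 35)/(g*(g + 6))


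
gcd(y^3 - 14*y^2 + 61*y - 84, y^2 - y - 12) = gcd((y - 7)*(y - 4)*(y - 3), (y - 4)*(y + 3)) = y - 4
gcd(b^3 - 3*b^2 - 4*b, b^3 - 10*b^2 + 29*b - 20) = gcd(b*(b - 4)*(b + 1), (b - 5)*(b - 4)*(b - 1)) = b - 4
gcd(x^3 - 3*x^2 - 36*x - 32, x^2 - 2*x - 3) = x + 1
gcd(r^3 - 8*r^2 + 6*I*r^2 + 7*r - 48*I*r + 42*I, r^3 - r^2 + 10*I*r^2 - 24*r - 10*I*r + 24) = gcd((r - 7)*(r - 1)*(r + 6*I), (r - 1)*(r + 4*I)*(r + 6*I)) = r^2 + r*(-1 + 6*I) - 6*I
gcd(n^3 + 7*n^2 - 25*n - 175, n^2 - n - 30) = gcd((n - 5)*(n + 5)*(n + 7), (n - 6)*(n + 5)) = n + 5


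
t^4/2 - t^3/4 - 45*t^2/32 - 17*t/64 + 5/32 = (t/2 + 1/4)*(t - 2)*(t - 1/4)*(t + 5/4)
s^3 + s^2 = s^2*(s + 1)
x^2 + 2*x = x*(x + 2)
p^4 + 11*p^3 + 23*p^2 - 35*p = p*(p - 1)*(p + 5)*(p + 7)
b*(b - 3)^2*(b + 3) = b^4 - 3*b^3 - 9*b^2 + 27*b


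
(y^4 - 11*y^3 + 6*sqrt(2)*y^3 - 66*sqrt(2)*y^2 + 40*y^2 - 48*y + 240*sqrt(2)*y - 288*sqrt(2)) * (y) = y^5 - 11*y^4 + 6*sqrt(2)*y^4 - 66*sqrt(2)*y^3 + 40*y^3 - 48*y^2 + 240*sqrt(2)*y^2 - 288*sqrt(2)*y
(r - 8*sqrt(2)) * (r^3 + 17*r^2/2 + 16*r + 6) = r^4 - 8*sqrt(2)*r^3 + 17*r^3/2 - 68*sqrt(2)*r^2 + 16*r^2 - 128*sqrt(2)*r + 6*r - 48*sqrt(2)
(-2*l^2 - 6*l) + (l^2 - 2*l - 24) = -l^2 - 8*l - 24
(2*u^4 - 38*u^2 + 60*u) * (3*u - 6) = 6*u^5 - 12*u^4 - 114*u^3 + 408*u^2 - 360*u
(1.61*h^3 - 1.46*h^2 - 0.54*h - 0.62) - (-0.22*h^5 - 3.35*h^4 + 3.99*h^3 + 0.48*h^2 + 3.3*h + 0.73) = 0.22*h^5 + 3.35*h^4 - 2.38*h^3 - 1.94*h^2 - 3.84*h - 1.35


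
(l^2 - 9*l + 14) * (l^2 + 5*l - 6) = l^4 - 4*l^3 - 37*l^2 + 124*l - 84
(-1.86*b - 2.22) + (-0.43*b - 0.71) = -2.29*b - 2.93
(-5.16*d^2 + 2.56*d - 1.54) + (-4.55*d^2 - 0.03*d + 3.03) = -9.71*d^2 + 2.53*d + 1.49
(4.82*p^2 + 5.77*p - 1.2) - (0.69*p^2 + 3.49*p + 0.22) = 4.13*p^2 + 2.28*p - 1.42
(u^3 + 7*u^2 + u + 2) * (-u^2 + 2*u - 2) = -u^5 - 5*u^4 + 11*u^3 - 14*u^2 + 2*u - 4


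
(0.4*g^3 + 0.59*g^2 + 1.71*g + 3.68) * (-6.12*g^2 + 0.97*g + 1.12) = -2.448*g^5 - 3.2228*g^4 - 9.4449*g^3 - 20.2021*g^2 + 5.4848*g + 4.1216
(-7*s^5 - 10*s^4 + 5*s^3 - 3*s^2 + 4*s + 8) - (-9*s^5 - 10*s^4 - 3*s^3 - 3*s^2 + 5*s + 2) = 2*s^5 + 8*s^3 - s + 6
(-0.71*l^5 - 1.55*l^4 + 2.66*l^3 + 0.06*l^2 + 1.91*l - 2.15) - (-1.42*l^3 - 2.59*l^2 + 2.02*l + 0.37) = -0.71*l^5 - 1.55*l^4 + 4.08*l^3 + 2.65*l^2 - 0.11*l - 2.52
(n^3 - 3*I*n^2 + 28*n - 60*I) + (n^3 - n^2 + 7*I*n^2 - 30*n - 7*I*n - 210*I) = 2*n^3 - n^2 + 4*I*n^2 - 2*n - 7*I*n - 270*I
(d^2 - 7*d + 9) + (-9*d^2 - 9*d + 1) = -8*d^2 - 16*d + 10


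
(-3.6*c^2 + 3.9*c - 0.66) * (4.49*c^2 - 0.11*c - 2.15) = -16.164*c^4 + 17.907*c^3 + 4.3476*c^2 - 8.3124*c + 1.419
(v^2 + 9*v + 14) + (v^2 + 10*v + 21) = 2*v^2 + 19*v + 35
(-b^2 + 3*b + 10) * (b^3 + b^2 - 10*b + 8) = -b^5 + 2*b^4 + 23*b^3 - 28*b^2 - 76*b + 80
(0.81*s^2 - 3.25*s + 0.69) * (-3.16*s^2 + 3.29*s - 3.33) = -2.5596*s^4 + 12.9349*s^3 - 15.5702*s^2 + 13.0926*s - 2.2977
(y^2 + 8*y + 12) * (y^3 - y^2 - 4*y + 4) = y^5 + 7*y^4 - 40*y^2 - 16*y + 48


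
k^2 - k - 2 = (k - 2)*(k + 1)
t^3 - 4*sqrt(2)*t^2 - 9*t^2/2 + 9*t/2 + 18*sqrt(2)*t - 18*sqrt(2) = (t - 3)*(t - 3/2)*(t - 4*sqrt(2))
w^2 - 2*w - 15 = (w - 5)*(w + 3)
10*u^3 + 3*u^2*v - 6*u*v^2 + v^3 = (-5*u + v)*(-2*u + v)*(u + v)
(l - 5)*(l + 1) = l^2 - 4*l - 5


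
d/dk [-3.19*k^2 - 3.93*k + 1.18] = -6.38*k - 3.93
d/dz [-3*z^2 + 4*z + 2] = 4 - 6*z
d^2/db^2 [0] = 0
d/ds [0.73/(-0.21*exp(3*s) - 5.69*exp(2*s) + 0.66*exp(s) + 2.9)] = (0.4599*exp(2*s) + 8.3074*exp(s) - 0.4818)*exp(s)/(0.21*exp(3*s) + 5.69*exp(2*s) - 0.66*exp(s) - 2.9)^2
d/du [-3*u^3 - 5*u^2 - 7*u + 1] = -9*u^2 - 10*u - 7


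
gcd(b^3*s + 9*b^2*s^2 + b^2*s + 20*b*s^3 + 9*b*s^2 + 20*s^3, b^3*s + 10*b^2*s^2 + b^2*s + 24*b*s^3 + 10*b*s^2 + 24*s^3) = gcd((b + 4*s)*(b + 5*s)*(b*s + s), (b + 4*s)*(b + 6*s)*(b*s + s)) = b^2*s + 4*b*s^2 + b*s + 4*s^2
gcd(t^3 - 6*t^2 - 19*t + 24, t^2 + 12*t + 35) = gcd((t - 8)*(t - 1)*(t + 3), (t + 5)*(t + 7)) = 1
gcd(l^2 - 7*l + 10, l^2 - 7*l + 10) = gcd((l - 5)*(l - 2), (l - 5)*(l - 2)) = l^2 - 7*l + 10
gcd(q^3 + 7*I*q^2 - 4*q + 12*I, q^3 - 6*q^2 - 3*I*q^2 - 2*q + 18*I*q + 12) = q - I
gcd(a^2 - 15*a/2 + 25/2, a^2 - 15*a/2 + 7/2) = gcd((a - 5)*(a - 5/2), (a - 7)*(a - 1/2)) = 1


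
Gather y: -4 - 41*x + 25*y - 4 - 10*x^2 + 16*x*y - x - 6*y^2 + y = -10*x^2 - 42*x - 6*y^2 + y*(16*x + 26) - 8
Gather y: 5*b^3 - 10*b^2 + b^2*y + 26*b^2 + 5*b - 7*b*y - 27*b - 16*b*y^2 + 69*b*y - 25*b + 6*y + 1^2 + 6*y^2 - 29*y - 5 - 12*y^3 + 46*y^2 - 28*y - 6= 5*b^3 + 16*b^2 - 47*b - 12*y^3 + y^2*(52 - 16*b) + y*(b^2 + 62*b - 51) - 10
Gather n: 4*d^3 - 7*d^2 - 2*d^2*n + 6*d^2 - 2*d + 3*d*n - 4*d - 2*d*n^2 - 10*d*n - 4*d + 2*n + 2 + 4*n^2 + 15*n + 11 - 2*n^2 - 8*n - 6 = 4*d^3 - d^2 - 10*d + n^2*(2 - 2*d) + n*(-2*d^2 - 7*d + 9) + 7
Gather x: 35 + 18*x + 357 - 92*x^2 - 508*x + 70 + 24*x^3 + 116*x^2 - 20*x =24*x^3 + 24*x^2 - 510*x + 462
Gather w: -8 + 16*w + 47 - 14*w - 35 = 2*w + 4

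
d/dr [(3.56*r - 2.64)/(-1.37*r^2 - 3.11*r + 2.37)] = (4.8772*r^2 - 7.2336*r + 0.226800000000001)/(1.8769*r^4 + 8.5214*r^3 + 3.1783*r^2 - 14.7414*r + 5.6169)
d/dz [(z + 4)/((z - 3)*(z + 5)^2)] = (-2*(z - 3)*(z + 4) + (z - 3)*(z + 5) - (z + 4)*(z + 5))/((z - 3)^2*(z + 5)^3)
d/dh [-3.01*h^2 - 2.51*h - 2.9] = -6.02*h - 2.51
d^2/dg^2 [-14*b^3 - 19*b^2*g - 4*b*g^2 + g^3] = -8*b + 6*g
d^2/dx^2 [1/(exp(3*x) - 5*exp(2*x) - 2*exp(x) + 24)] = ((-9*exp(2*x) + 20*exp(x) + 2)*(exp(3*x) - 5*exp(2*x) - 2*exp(x) + 24) + 2*(-3*exp(2*x) + 10*exp(x) + 2)^2*exp(x))*exp(x)/(exp(3*x) - 5*exp(2*x) - 2*exp(x) + 24)^3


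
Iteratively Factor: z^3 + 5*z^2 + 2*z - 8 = (z + 2)*(z^2 + 3*z - 4) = (z + 2)*(z + 4)*(z - 1)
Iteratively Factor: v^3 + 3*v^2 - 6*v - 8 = (v - 2)*(v^2 + 5*v + 4) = (v - 2)*(v + 1)*(v + 4)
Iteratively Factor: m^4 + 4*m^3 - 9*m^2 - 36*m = (m - 3)*(m^3 + 7*m^2 + 12*m) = (m - 3)*(m + 3)*(m^2 + 4*m) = m*(m - 3)*(m + 3)*(m + 4)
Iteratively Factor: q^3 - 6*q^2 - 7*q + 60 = (q - 4)*(q^2 - 2*q - 15) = (q - 4)*(q + 3)*(q - 5)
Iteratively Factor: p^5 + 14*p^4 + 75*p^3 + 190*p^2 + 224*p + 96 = (p + 3)*(p^4 + 11*p^3 + 42*p^2 + 64*p + 32) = (p + 3)*(p + 4)*(p^3 + 7*p^2 + 14*p + 8) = (p + 3)*(p + 4)^2*(p^2 + 3*p + 2) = (p + 1)*(p + 3)*(p + 4)^2*(p + 2)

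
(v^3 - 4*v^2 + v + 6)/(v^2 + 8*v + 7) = (v^2 - 5*v + 6)/(v + 7)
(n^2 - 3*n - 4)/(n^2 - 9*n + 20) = (n + 1)/(n - 5)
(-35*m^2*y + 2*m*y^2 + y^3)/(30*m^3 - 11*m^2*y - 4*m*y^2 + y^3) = y*(7*m + y)/(-6*m^2 + m*y + y^2)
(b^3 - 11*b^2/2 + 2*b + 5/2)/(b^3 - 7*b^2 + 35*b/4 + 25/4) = 2*(b - 1)/(2*b - 5)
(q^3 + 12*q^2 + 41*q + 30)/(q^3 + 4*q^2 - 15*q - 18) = (q + 5)/(q - 3)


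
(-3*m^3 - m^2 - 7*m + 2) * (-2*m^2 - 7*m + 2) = 6*m^5 + 23*m^4 + 15*m^3 + 43*m^2 - 28*m + 4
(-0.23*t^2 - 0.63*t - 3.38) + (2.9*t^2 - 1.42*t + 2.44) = 2.67*t^2 - 2.05*t - 0.94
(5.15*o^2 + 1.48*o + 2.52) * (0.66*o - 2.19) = 3.399*o^3 - 10.3017*o^2 - 1.578*o - 5.5188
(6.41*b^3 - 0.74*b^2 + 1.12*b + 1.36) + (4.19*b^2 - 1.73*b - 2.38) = 6.41*b^3 + 3.45*b^2 - 0.61*b - 1.02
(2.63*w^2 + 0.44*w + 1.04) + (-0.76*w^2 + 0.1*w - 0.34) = 1.87*w^2 + 0.54*w + 0.7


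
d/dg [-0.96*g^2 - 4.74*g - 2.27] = -1.92*g - 4.74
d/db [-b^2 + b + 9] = 1 - 2*b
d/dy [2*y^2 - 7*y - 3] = 4*y - 7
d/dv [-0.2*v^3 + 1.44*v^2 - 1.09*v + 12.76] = -0.6*v^2 + 2.88*v - 1.09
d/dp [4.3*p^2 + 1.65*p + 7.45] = 8.6*p + 1.65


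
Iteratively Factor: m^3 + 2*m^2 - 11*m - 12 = (m + 1)*(m^2 + m - 12) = (m - 3)*(m + 1)*(m + 4)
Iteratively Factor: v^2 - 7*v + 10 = (v - 2)*(v - 5)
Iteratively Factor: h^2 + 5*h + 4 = (h + 4)*(h + 1)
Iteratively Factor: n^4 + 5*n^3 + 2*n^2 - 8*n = (n + 2)*(n^3 + 3*n^2 - 4*n) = (n + 2)*(n + 4)*(n^2 - n) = (n - 1)*(n + 2)*(n + 4)*(n)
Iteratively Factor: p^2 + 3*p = (p)*(p + 3)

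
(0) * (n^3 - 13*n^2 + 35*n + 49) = 0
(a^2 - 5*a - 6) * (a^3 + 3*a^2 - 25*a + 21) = a^5 - 2*a^4 - 46*a^3 + 128*a^2 + 45*a - 126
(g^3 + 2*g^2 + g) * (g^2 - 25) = g^5 + 2*g^4 - 24*g^3 - 50*g^2 - 25*g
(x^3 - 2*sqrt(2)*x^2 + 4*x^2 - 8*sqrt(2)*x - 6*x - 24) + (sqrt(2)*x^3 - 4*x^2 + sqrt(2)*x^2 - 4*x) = x^3 + sqrt(2)*x^3 - sqrt(2)*x^2 - 8*sqrt(2)*x - 10*x - 24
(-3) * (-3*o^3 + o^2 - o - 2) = 9*o^3 - 3*o^2 + 3*o + 6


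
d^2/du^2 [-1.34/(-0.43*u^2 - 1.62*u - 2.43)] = (-0.495532*u^2 - 1.866888*u + 1.34*(0.86*u + 1.62)*(1.72*u + 3.24) - 2.800332)/(0.43*u^2 + 1.62*u + 2.43)^3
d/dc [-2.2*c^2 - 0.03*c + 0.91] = -4.4*c - 0.03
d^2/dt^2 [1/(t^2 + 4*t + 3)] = 2*(-t^2 - 4*t + 4*(t + 2)^2 - 3)/(t^2 + 4*t + 3)^3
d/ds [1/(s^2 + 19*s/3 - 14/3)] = 3*(-6*s - 19)/(3*s^2 + 19*s - 14)^2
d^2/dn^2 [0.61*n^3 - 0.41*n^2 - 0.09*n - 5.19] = 3.66*n - 0.82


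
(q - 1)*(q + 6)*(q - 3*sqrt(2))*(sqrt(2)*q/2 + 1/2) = sqrt(2)*q^4/2 - 5*q^3/2 + 5*sqrt(2)*q^3/2 - 25*q^2/2 - 9*sqrt(2)*q^2/2 - 15*sqrt(2)*q/2 + 15*q + 9*sqrt(2)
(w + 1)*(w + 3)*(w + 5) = w^3 + 9*w^2 + 23*w + 15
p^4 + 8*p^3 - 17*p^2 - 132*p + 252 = (p - 3)*(p - 2)*(p + 6)*(p + 7)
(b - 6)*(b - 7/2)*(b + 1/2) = b^3 - 9*b^2 + 65*b/4 + 21/2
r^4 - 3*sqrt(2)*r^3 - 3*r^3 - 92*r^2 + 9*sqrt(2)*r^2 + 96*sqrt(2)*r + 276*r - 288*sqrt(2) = (r - 3)*(r - 8*sqrt(2))*(r - sqrt(2))*(r + 6*sqrt(2))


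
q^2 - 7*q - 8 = (q - 8)*(q + 1)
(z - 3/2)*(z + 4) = z^2 + 5*z/2 - 6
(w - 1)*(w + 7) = w^2 + 6*w - 7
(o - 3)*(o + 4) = o^2 + o - 12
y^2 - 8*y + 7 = (y - 7)*(y - 1)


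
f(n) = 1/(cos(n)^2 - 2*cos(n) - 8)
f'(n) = (2*sin(n)*cos(n) - 2*sin(n))/(cos(n)^2 - 2*cos(n) - 8)^2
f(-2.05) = -0.15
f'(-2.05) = 0.06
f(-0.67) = -0.11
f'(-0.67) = 0.00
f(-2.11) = -0.15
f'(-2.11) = 0.06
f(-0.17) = -0.11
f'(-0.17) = 0.00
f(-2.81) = -0.19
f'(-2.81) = 0.05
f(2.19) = -0.15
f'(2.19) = -0.06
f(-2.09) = -0.15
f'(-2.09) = 0.06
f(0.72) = -0.11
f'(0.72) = -0.00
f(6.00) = -0.11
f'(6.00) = 0.00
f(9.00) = -0.19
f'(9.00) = -0.06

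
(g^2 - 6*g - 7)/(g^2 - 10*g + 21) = (g + 1)/(g - 3)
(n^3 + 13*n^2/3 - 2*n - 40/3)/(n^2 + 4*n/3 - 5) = (n^2 + 6*n + 8)/(n + 3)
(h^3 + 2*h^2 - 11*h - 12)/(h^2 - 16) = (h^2 - 2*h - 3)/(h - 4)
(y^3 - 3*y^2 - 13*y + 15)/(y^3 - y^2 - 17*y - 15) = (y - 1)/(y + 1)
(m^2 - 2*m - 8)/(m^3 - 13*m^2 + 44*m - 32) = (m + 2)/(m^2 - 9*m + 8)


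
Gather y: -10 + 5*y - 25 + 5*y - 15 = 10*y - 50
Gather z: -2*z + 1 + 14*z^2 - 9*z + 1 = 14*z^2 - 11*z + 2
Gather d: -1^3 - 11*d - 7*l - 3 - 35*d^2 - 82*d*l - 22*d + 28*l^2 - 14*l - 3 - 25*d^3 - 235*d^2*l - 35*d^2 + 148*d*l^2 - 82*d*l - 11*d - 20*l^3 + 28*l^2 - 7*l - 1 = -25*d^3 + d^2*(-235*l - 70) + d*(148*l^2 - 164*l - 44) - 20*l^3 + 56*l^2 - 28*l - 8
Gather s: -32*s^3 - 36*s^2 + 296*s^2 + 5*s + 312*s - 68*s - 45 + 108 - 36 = -32*s^3 + 260*s^2 + 249*s + 27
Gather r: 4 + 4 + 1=9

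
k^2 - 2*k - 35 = (k - 7)*(k + 5)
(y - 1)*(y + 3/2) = y^2 + y/2 - 3/2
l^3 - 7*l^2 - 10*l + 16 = (l - 8)*(l - 1)*(l + 2)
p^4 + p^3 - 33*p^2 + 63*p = p*(p - 3)^2*(p + 7)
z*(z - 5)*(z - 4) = z^3 - 9*z^2 + 20*z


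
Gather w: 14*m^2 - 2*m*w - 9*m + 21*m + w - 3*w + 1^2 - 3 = 14*m^2 + 12*m + w*(-2*m - 2) - 2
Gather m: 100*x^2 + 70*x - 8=100*x^2 + 70*x - 8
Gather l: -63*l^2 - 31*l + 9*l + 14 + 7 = -63*l^2 - 22*l + 21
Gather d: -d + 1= 1 - d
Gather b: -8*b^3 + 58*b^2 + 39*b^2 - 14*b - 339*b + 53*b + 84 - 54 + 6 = -8*b^3 + 97*b^2 - 300*b + 36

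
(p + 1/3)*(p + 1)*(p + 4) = p^3 + 16*p^2/3 + 17*p/3 + 4/3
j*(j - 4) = j^2 - 4*j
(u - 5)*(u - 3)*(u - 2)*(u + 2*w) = u^4 + 2*u^3*w - 10*u^3 - 20*u^2*w + 31*u^2 + 62*u*w - 30*u - 60*w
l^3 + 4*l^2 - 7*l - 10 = (l - 2)*(l + 1)*(l + 5)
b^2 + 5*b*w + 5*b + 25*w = (b + 5)*(b + 5*w)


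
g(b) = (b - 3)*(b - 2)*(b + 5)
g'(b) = (b - 3)*(b - 2) + (b - 3)*(b + 5) + (b - 2)*(b + 5)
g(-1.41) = 53.99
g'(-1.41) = -13.04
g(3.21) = 2.09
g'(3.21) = 11.91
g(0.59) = 19.00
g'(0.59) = -17.96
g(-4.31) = 31.83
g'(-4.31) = 36.73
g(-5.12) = -6.94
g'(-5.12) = 59.64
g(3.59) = 8.06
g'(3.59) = 19.66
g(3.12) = 1.09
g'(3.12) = 10.20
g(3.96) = 16.86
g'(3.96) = 28.04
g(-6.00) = -72.00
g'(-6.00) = 89.00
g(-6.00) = -72.00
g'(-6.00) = 89.00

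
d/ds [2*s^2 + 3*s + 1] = 4*s + 3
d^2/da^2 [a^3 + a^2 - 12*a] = 6*a + 2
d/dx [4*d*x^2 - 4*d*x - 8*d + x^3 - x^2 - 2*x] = 8*d*x - 4*d + 3*x^2 - 2*x - 2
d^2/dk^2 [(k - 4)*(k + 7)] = 2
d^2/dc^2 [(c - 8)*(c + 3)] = 2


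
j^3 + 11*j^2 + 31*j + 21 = (j + 1)*(j + 3)*(j + 7)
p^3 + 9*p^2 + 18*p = p*(p + 3)*(p + 6)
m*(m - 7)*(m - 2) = m^3 - 9*m^2 + 14*m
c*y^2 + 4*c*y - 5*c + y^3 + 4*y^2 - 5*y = (c + y)*(y - 1)*(y + 5)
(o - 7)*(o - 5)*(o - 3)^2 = o^4 - 18*o^3 + 116*o^2 - 318*o + 315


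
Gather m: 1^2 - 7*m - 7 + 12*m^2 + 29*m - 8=12*m^2 + 22*m - 14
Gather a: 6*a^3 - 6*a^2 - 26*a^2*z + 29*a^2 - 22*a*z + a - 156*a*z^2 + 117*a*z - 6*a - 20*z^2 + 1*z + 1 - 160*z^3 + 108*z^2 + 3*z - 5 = 6*a^3 + a^2*(23 - 26*z) + a*(-156*z^2 + 95*z - 5) - 160*z^3 + 88*z^2 + 4*z - 4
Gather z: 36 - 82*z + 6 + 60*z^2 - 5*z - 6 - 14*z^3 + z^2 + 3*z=-14*z^3 + 61*z^2 - 84*z + 36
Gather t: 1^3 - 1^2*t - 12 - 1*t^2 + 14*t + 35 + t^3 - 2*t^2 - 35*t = t^3 - 3*t^2 - 22*t + 24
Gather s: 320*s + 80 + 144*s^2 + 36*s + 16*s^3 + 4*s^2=16*s^3 + 148*s^2 + 356*s + 80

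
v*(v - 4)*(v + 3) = v^3 - v^2 - 12*v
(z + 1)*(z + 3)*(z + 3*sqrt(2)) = z^3 + 4*z^2 + 3*sqrt(2)*z^2 + 3*z + 12*sqrt(2)*z + 9*sqrt(2)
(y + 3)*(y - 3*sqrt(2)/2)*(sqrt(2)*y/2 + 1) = sqrt(2)*y^3/2 - y^2/2 + 3*sqrt(2)*y^2/2 - 3*sqrt(2)*y/2 - 3*y/2 - 9*sqrt(2)/2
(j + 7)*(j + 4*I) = j^2 + 7*j + 4*I*j + 28*I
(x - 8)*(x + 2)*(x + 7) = x^3 + x^2 - 58*x - 112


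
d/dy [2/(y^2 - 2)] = -4*y/(y^2 - 2)^2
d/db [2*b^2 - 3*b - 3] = 4*b - 3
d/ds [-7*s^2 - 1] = -14*s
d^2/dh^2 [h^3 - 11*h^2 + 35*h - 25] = 6*h - 22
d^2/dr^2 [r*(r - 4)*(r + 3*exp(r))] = 3*r^2*exp(r) + 6*r - 18*exp(r) - 8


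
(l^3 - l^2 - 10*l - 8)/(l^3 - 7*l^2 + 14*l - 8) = (l^2 + 3*l + 2)/(l^2 - 3*l + 2)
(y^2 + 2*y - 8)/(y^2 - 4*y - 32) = (y - 2)/(y - 8)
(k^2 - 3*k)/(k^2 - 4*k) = (k - 3)/(k - 4)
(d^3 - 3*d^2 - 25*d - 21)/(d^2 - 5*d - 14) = (d^2 + 4*d + 3)/(d + 2)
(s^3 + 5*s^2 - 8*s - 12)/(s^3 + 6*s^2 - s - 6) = (s - 2)/(s - 1)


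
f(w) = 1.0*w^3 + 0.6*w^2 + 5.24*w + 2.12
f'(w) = 3.0*w^2 + 1.2*w + 5.24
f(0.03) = 2.28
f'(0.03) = 5.28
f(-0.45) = -0.21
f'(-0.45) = 5.31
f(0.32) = 3.89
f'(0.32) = 5.93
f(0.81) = 7.29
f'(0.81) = 8.18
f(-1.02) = -3.66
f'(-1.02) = 7.14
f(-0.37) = 0.21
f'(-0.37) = 5.21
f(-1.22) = -5.20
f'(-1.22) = 8.24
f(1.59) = 15.99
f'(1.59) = 14.73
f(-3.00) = -35.20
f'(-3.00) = 28.64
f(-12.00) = -1702.36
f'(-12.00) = 422.84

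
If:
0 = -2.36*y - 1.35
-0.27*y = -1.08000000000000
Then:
No Solution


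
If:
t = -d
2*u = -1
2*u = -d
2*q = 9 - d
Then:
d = 1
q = 4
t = -1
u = -1/2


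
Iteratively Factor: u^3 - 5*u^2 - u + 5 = (u - 5)*(u^2 - 1) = (u - 5)*(u - 1)*(u + 1)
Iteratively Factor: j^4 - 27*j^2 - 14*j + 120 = (j + 3)*(j^3 - 3*j^2 - 18*j + 40) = (j + 3)*(j + 4)*(j^2 - 7*j + 10) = (j - 2)*(j + 3)*(j + 4)*(j - 5)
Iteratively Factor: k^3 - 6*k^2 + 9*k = (k - 3)*(k^2 - 3*k) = k*(k - 3)*(k - 3)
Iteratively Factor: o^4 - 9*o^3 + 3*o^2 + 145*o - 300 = (o + 4)*(o^3 - 13*o^2 + 55*o - 75) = (o - 5)*(o + 4)*(o^2 - 8*o + 15) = (o - 5)^2*(o + 4)*(o - 3)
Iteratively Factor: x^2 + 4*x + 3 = (x + 3)*(x + 1)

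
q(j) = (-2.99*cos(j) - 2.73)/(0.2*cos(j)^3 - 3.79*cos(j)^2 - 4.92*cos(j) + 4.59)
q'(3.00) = 0.08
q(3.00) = 0.04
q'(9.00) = 0.21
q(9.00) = 0.00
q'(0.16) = 0.63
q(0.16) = 1.51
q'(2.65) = 0.24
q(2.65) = -0.02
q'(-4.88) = 2.27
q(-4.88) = -0.88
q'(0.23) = 0.97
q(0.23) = 1.56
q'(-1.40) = -2.30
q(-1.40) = -0.89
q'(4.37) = -0.60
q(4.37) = -0.30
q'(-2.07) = -0.47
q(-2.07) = -0.21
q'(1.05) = 22.83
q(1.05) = -3.43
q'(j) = (-2.99*cos(j) - 2.73)*(0.6*sin(j)*cos(j)^2 - 7.58*sin(j)*cos(j) - 4.92*sin(j))/(0.2*cos(j)^3 - 3.79*cos(j)^2 - 4.92*cos(j) + 4.59)^2 + 2.99*sin(j)/(0.2*cos(j)^3 - 3.79*cos(j)^2 - 4.92*cos(j) + 4.59) = (-1.196*cos(j)^3 + 9.6941*cos(j)^2 + 20.6934*cos(j) + 27.1557)*sin(j)/(0.04*cos(j)^6 - 1.516*cos(j)^5 + 12.3961*cos(j)^4 + 39.1296*cos(j)^3 - 10.5858*cos(j)^2 - 45.1656*cos(j) + 21.0681)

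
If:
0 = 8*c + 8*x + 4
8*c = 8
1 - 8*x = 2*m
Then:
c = 1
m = 13/2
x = -3/2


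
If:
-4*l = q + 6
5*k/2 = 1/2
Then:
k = 1/5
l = -q/4 - 3/2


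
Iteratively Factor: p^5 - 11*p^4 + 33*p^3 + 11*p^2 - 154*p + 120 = (p - 3)*(p^4 - 8*p^3 + 9*p^2 + 38*p - 40) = (p - 5)*(p - 3)*(p^3 - 3*p^2 - 6*p + 8) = (p - 5)*(p - 4)*(p - 3)*(p^2 + p - 2) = (p - 5)*(p - 4)*(p - 3)*(p + 2)*(p - 1)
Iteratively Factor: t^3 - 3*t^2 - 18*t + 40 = (t - 5)*(t^2 + 2*t - 8) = (t - 5)*(t + 4)*(t - 2)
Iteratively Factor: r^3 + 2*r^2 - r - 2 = (r + 1)*(r^2 + r - 2) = (r - 1)*(r + 1)*(r + 2)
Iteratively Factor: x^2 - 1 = (x - 1)*(x + 1)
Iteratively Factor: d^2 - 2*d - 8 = (d - 4)*(d + 2)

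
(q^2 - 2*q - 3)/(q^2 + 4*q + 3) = (q - 3)/(q + 3)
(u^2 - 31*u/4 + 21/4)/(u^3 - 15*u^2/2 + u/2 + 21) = (4*u - 3)/(2*(2*u^2 - u - 6))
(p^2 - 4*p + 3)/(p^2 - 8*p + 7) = (p - 3)/(p - 7)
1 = 1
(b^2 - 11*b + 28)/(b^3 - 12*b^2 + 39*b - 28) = 1/(b - 1)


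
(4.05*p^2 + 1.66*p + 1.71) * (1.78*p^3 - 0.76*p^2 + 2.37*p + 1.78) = 7.209*p^5 - 0.1232*p^4 + 11.3807*p^3 + 9.8436*p^2 + 7.0075*p + 3.0438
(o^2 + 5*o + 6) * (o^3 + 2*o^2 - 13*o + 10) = o^5 + 7*o^4 + 3*o^3 - 43*o^2 - 28*o + 60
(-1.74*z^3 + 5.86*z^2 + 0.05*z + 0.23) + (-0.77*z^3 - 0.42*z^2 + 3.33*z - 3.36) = -2.51*z^3 + 5.44*z^2 + 3.38*z - 3.13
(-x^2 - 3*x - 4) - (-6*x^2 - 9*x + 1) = 5*x^2 + 6*x - 5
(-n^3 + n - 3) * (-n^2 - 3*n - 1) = n^5 + 3*n^4 + 8*n + 3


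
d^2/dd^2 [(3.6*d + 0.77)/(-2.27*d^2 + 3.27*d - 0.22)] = (-(3.6*d + 0.77)*(4.54*d - 3.27)*(9.08*d - 6.54) + (49.032*d - 20.0482)*(2.27*d^2 - 3.27*d + 0.22))/(2.27*d^2 - 3.27*d + 0.22)^3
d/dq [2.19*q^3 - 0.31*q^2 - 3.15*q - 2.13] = 6.57*q^2 - 0.62*q - 3.15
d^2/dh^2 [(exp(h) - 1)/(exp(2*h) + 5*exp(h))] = (exp(3*h) - 9*exp(2*h) - 15*exp(h) - 25)*exp(-h)/(exp(3*h) + 15*exp(2*h) + 75*exp(h) + 125)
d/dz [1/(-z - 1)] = (z + 1)^(-2)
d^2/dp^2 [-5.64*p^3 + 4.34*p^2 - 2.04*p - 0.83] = 8.68 - 33.84*p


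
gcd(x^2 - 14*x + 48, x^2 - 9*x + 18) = x - 6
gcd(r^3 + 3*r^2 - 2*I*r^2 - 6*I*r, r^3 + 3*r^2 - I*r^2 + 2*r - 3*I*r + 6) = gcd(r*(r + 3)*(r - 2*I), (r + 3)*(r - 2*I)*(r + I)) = r^2 + r*(3 - 2*I) - 6*I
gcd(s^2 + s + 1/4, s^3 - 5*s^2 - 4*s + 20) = 1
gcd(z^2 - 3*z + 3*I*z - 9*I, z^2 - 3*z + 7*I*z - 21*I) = z - 3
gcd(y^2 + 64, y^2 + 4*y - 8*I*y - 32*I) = y - 8*I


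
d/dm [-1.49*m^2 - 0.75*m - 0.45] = -2.98*m - 0.75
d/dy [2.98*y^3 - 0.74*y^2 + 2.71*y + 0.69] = 8.94*y^2 - 1.48*y + 2.71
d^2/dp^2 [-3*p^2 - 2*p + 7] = -6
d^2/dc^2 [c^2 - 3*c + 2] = 2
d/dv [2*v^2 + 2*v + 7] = 4*v + 2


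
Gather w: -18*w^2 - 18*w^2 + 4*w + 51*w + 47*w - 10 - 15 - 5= -36*w^2 + 102*w - 30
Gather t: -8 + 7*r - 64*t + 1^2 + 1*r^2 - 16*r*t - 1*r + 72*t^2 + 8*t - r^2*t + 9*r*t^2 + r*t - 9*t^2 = r^2 + 6*r + t^2*(9*r + 63) + t*(-r^2 - 15*r - 56) - 7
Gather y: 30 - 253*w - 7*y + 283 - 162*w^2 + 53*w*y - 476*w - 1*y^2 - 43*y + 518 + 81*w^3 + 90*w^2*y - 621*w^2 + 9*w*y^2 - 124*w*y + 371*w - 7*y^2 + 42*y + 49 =81*w^3 - 783*w^2 - 358*w + y^2*(9*w - 8) + y*(90*w^2 - 71*w - 8) + 880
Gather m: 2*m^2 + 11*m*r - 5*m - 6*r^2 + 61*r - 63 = 2*m^2 + m*(11*r - 5) - 6*r^2 + 61*r - 63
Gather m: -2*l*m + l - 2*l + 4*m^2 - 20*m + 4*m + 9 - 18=-l + 4*m^2 + m*(-2*l - 16) - 9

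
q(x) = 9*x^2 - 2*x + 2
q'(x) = 18*x - 2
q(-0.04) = 2.09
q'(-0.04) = -2.72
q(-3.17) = 98.78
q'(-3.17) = -59.06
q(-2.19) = 49.54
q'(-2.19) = -41.42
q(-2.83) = 79.74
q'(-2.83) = -52.94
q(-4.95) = 232.42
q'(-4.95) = -91.10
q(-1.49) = 24.96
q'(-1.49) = -28.82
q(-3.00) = 89.00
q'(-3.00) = -56.00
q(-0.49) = 5.14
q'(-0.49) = -10.82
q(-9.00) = 749.00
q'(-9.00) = -164.00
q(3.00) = 77.00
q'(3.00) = 52.00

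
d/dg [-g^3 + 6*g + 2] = 6 - 3*g^2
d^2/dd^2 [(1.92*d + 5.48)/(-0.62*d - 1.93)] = (0.381919999999999 - 2.22044604925031e-16*d)/(0.62*d + 1.93)^3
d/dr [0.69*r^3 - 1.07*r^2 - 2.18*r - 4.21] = 2.07*r^2 - 2.14*r - 2.18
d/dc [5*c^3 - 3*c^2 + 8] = 3*c*(5*c - 2)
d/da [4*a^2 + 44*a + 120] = 8*a + 44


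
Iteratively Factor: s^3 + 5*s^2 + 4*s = (s)*(s^2 + 5*s + 4) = s*(s + 4)*(s + 1)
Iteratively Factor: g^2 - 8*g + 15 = (g - 5)*(g - 3)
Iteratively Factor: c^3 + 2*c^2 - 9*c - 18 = (c + 3)*(c^2 - c - 6) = (c - 3)*(c + 3)*(c + 2)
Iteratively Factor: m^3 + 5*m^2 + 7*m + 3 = (m + 1)*(m^2 + 4*m + 3) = (m + 1)^2*(m + 3)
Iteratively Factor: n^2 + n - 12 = (n + 4)*(n - 3)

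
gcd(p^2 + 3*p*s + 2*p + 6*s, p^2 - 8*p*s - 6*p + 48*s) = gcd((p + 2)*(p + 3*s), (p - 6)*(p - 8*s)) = 1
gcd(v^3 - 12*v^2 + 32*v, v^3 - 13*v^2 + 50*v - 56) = v - 4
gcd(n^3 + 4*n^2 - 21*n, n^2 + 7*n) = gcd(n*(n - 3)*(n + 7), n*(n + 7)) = n^2 + 7*n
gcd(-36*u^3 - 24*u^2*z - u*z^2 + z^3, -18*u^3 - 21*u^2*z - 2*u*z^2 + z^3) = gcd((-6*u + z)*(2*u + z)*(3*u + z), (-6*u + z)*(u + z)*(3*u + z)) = -18*u^2 - 3*u*z + z^2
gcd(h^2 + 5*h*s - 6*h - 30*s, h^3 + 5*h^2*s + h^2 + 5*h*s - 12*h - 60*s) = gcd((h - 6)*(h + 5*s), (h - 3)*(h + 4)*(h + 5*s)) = h + 5*s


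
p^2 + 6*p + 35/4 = (p + 5/2)*(p + 7/2)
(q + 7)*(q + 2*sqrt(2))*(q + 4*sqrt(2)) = q^3 + 7*q^2 + 6*sqrt(2)*q^2 + 16*q + 42*sqrt(2)*q + 112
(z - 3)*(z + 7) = z^2 + 4*z - 21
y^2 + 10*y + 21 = (y + 3)*(y + 7)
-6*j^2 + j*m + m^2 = (-2*j + m)*(3*j + m)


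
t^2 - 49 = (t - 7)*(t + 7)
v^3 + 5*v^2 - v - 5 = (v - 1)*(v + 1)*(v + 5)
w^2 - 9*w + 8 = (w - 8)*(w - 1)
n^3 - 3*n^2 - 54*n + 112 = (n - 8)*(n - 2)*(n + 7)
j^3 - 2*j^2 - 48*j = j*(j - 8)*(j + 6)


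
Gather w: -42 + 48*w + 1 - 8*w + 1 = 40*w - 40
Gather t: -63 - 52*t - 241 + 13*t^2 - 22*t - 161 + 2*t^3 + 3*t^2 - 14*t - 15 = 2*t^3 + 16*t^2 - 88*t - 480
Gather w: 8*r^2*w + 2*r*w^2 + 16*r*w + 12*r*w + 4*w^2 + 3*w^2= w^2*(2*r + 7) + w*(8*r^2 + 28*r)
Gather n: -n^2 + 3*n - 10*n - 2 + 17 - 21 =-n^2 - 7*n - 6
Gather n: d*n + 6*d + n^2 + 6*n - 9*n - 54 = 6*d + n^2 + n*(d - 3) - 54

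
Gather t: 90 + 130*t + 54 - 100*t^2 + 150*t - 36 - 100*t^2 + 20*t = -200*t^2 + 300*t + 108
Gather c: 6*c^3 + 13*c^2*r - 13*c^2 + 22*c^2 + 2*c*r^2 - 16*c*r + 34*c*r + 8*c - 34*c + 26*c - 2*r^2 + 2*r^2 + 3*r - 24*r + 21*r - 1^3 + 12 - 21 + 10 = 6*c^3 + c^2*(13*r + 9) + c*(2*r^2 + 18*r)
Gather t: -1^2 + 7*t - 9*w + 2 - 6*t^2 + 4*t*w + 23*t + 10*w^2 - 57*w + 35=-6*t^2 + t*(4*w + 30) + 10*w^2 - 66*w + 36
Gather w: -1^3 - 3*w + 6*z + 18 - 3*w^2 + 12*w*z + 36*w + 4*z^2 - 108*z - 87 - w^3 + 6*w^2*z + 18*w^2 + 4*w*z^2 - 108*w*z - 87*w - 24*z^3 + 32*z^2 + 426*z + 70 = -w^3 + w^2*(6*z + 15) + w*(4*z^2 - 96*z - 54) - 24*z^3 + 36*z^2 + 324*z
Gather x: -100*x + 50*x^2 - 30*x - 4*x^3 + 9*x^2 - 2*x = -4*x^3 + 59*x^2 - 132*x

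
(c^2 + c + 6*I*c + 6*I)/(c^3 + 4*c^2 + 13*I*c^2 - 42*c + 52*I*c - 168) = (c + 1)/(c^2 + c*(4 + 7*I) + 28*I)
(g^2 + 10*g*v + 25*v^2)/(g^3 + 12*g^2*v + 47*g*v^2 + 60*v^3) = (g + 5*v)/(g^2 + 7*g*v + 12*v^2)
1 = 1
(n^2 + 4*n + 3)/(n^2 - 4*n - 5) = (n + 3)/(n - 5)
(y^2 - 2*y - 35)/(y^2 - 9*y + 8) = (y^2 - 2*y - 35)/(y^2 - 9*y + 8)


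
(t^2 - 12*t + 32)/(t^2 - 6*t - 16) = (t - 4)/(t + 2)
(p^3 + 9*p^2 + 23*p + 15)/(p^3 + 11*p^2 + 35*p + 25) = (p + 3)/(p + 5)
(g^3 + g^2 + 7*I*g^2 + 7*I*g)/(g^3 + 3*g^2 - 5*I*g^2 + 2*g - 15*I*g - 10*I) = g*(g + 7*I)/(g^2 + g*(2 - 5*I) - 10*I)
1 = 1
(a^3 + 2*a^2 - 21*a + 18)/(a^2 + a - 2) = (a^2 + 3*a - 18)/(a + 2)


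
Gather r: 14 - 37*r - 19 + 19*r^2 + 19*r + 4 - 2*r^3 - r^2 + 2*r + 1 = -2*r^3 + 18*r^2 - 16*r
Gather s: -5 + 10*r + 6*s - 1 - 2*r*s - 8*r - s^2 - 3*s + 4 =2*r - s^2 + s*(3 - 2*r) - 2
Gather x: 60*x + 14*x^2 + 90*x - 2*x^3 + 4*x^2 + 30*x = -2*x^3 + 18*x^2 + 180*x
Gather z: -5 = -5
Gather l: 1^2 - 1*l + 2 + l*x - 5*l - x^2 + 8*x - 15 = l*(x - 6) - x^2 + 8*x - 12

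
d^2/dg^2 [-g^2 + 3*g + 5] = -2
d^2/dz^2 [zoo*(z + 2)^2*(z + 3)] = zoo*(z + 1)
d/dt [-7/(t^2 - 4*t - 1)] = 14*(t - 2)/(-t^2 + 4*t + 1)^2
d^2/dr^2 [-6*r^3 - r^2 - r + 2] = -36*r - 2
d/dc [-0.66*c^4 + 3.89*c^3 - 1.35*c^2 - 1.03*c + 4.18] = -2.64*c^3 + 11.67*c^2 - 2.7*c - 1.03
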